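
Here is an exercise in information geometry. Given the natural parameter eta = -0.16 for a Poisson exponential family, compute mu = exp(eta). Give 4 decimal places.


Expectation parameter for Poisson exponential family:
mu = exp(eta).
eta = -0.16.
mu = exp(-0.16) = 0.8521

0.8521


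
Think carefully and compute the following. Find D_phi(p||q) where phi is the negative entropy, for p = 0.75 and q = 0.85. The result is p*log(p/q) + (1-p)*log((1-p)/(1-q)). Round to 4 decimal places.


Bregman divergence with negative entropy generator:
D = p*log(p/q) + (1-p)*log((1-p)/(1-q)).
p = 0.75, q = 0.85.
p*log(p/q) = 0.75*log(0.75/0.85) = -0.093872.
(1-p)*log((1-p)/(1-q)) = 0.25*log(0.25/0.15) = 0.127706.
D = -0.093872 + 0.127706 = 0.0338

0.0338


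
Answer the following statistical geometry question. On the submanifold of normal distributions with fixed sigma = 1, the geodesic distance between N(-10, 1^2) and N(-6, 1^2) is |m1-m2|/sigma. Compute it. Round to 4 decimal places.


On the fixed-variance normal subfamily, geodesic distance = |m1-m2|/sigma.
|-10 - -6| = 4.
sigma = 1.
d = 4/1 = 4.0000

4.0000


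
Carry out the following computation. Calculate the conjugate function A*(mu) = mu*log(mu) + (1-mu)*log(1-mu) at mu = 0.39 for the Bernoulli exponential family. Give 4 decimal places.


Legendre transform for Bernoulli:
A*(mu) = mu*log(mu) + (1-mu)*log(1-mu).
mu = 0.39, 1-mu = 0.61.
mu*log(mu) = 0.39*log(0.39) = -0.367227.
(1-mu)*log(1-mu) = 0.61*log(0.61) = -0.301521.
A* = -0.367227 + -0.301521 = -0.6687

-0.6687


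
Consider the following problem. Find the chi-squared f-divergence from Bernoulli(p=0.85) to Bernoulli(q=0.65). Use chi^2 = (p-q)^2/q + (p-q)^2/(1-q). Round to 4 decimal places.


Chi-squared divergence between Bernoulli distributions:
chi^2 = (p-q)^2/q + (p-q)^2/(1-q).
p = 0.85, q = 0.65, p-q = 0.2.
(p-q)^2 = 0.04.
term1 = 0.04/0.65 = 0.061538.
term2 = 0.04/0.35 = 0.114286.
chi^2 = 0.061538 + 0.114286 = 0.1758

0.1758


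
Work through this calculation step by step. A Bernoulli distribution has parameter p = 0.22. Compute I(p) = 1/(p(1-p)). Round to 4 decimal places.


For Bernoulli(p), Fisher information is I(p) = 1/(p*(1-p)).
p = 0.22, 1-p = 0.78.
p*(1-p) = 0.1716.
I(p) = 1/0.1716 = 5.8275

5.8275


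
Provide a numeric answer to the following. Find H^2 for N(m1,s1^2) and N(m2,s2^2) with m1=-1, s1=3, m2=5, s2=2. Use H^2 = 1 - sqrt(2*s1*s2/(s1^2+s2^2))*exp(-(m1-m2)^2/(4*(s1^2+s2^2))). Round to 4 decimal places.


Squared Hellinger distance for Gaussians:
H^2 = 1 - sqrt(2*s1*s2/(s1^2+s2^2)) * exp(-(m1-m2)^2/(4*(s1^2+s2^2))).
s1^2 = 9, s2^2 = 4, s1^2+s2^2 = 13.
sqrt(2*3*2/(13)) = 0.960769.
(m1-m2)^2 = (-6)^2 = 36.
exp(-36/(4*13)) = exp(-0.692308) = 0.50042.
H^2 = 1 - 0.960769*0.50042 = 0.5192

0.5192


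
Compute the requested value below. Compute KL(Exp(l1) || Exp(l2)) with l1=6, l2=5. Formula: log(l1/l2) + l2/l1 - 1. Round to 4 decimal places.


KL divergence for exponential family:
KL = log(l1/l2) + l2/l1 - 1.
log(6/5) = 0.182322.
5/6 = 0.833333.
KL = 0.182322 + 0.833333 - 1 = 0.0157

0.0157


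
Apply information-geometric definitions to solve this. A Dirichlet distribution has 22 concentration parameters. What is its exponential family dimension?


Exponential family dimension calculation:
Dirichlet with 22 components has 22 natural parameters.

22


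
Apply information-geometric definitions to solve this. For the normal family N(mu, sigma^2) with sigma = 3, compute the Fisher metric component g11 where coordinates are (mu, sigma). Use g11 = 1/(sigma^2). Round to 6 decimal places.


For the 2-parameter normal family, the Fisher metric has:
  g11 = 1/sigma^2, g22 = 2/sigma^2.
sigma = 3, sigma^2 = 9.
g11 = 0.111111

0.111111


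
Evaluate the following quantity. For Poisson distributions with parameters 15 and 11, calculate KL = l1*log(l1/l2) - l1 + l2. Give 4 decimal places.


KL divergence for Poisson:
KL = l1*log(l1/l2) - l1 + l2.
l1 = 15, l2 = 11.
log(15/11) = 0.310155.
l1*log(l1/l2) = 15 * 0.310155 = 4.652324.
KL = 4.652324 - 15 + 11 = 0.6523

0.6523


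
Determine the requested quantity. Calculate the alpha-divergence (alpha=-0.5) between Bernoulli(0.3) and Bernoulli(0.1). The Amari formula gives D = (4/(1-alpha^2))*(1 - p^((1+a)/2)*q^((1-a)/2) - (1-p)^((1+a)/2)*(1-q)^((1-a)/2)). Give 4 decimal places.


Amari alpha-divergence:
D = (4/(1-alpha^2))*(1 - p^((1+a)/2)*q^((1-a)/2) - (1-p)^((1+a)/2)*(1-q)^((1-a)/2)).
alpha = -0.5, p = 0.3, q = 0.1.
e1 = (1+alpha)/2 = 0.25, e2 = (1-alpha)/2 = 0.75.
t1 = p^e1 * q^e2 = 0.3^0.25 * 0.1^0.75 = 0.131607.
t2 = (1-p)^e1 * (1-q)^e2 = 0.7^0.25 * 0.9^0.75 = 0.845194.
4/(1-alpha^2) = 5.333333.
D = 5.333333*(1 - 0.131607 - 0.845194) = 0.1237

0.1237


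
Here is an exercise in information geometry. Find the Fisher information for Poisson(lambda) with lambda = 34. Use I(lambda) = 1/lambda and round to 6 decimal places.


Fisher information for Poisson: I(lambda) = 1/lambda.
lambda = 34.
I(lambda) = 1/34 = 0.029412

0.029412


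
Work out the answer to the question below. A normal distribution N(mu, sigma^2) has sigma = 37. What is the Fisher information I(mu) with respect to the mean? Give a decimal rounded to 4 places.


The Fisher information for the mean of a normal distribution is I(mu) = 1/sigma^2.
sigma = 37, so sigma^2 = 1369.
I(mu) = 1/1369 = 0.0007

0.0007


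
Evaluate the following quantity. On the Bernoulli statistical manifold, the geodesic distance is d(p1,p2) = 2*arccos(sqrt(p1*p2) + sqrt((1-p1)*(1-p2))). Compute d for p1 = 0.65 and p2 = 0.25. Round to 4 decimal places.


Geodesic distance on Bernoulli manifold:
d(p1,p2) = 2*arccos(sqrt(p1*p2) + sqrt((1-p1)*(1-p2))).
sqrt(p1*p2) = sqrt(0.65*0.25) = 0.403113.
sqrt((1-p1)*(1-p2)) = sqrt(0.35*0.75) = 0.512348.
arg = 0.403113 + 0.512348 = 0.91546.
d = 2*arccos(0.91546) = 0.8283

0.8283


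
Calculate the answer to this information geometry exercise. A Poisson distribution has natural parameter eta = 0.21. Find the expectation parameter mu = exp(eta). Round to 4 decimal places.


Expectation parameter for Poisson exponential family:
mu = exp(eta).
eta = 0.21.
mu = exp(0.21) = 1.2337

1.2337


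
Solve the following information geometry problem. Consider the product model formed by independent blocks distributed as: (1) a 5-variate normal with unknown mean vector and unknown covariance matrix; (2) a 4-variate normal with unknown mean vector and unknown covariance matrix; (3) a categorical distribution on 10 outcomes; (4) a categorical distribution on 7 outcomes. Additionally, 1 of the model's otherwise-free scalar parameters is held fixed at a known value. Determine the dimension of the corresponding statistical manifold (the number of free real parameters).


The dimension of a statistical manifold equals the number of free
(independent) real parameters of the model. For a product of independent
blocks the parameter counts add.
- 5-variate normal: 5 (mean) + 5*6/2 = 15 (symmetric covariance) = 20.
- 4-variate normal: 4 (mean) + 4*5/2 = 10 (symmetric covariance) = 14.
- categorical on 10 outcomes (probabilities sum to 1): 10-1 = 9.
- categorical on 7 outcomes (probabilities sum to 1): 7-1 = 6.
Total = 20 + 14 + 9 + 6 = 49.
1 parameter(s) fixed at known values: 49 - 1 = 48.
Dimension = 48

48


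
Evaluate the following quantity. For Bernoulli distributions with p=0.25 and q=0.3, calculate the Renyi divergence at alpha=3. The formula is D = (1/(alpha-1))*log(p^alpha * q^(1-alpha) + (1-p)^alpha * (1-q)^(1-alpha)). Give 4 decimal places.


Renyi divergence of order alpha between Bernoulli distributions:
D = (1/(alpha-1))*log(p^alpha * q^(1-alpha) + (1-p)^alpha * (1-q)^(1-alpha)).
alpha = 3, p = 0.25, q = 0.3.
p^alpha * q^(1-alpha) = 0.25^3 * 0.3^-2 = 0.173611.
(1-p)^alpha * (1-q)^(1-alpha) = 0.75^3 * 0.7^-2 = 0.860969.
sum = 0.173611 + 0.860969 = 1.03458.
D = (1/2)*log(1.03458) = 0.0170

0.0170


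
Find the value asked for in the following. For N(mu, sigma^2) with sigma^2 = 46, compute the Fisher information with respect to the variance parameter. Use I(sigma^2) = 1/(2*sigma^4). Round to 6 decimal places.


Fisher information for variance: I(sigma^2) = 1/(2*sigma^4).
sigma^2 = 46, so sigma^4 = 2116.
I = 1/(2*2116) = 1/4232 = 0.000236

0.000236


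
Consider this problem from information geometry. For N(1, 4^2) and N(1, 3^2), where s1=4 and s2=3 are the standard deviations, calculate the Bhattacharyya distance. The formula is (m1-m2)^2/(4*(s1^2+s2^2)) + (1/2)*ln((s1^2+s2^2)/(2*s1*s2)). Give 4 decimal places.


Bhattacharyya distance between two Gaussians:
DB = (m1-m2)^2/(4*(s1^2+s2^2)) + (1/2)*ln((s1^2+s2^2)/(2*s1*s2)).
(m1-m2)^2 = (0)^2 = 0.
s1^2+s2^2 = 16 + 9 = 25.
term1 = 0/100 = 0.0.
term2 = 0.5*ln(25/24.0) = 0.020411.
DB = 0.0 + 0.020411 = 0.0204

0.0204


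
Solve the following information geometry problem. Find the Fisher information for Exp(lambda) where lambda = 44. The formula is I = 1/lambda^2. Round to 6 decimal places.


Fisher information for exponential: I(lambda) = 1/lambda^2.
lambda = 44, lambda^2 = 1936.
I = 1/1936 = 0.000517

0.000517


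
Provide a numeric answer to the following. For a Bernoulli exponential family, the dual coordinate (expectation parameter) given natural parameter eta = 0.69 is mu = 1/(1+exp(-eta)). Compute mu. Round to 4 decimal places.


Dual coordinate (expectation parameter) for Bernoulli:
mu = 1/(1+exp(-eta)).
eta = 0.69.
exp(-eta) = exp(-0.69) = 0.501576.
mu = 1/(1+0.501576) = 0.6660

0.6660


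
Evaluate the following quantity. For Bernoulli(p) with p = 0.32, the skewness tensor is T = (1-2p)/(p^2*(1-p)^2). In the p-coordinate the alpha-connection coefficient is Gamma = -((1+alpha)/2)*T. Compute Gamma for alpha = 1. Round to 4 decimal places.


Skewness (Amari-Chentsov) tensor: T = (1-2p)/(p^2*(1-p)^2).
p = 0.32, 1-2p = 0.36, p^2 = 0.1024, (1-p)^2 = 0.4624.
T = 0.36/(0.1024 * 0.4624) = 7.602995.
In the p-coordinate, Gamma^(alpha) = Gamma^(0) - (alpha/2)*T with Gamma^(0) = (1/2)*g'(p) = -T/2,
so Gamma^(alpha) = -((1+alpha)/2)*T.
alpha = 1, -(1+alpha)/2 = -1.0.
Gamma = -1.0 * 7.602995 = -7.6030

-7.6030


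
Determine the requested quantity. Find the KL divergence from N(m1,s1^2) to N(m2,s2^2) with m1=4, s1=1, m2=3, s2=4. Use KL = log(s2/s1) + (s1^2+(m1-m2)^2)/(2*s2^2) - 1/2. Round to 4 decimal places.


KL divergence between normal distributions:
KL = log(s2/s1) + (s1^2 + (m1-m2)^2)/(2*s2^2) - 1/2.
log(4/1) = 1.386294.
(1^2 + (4-3)^2)/(2*4^2) = (1 + 1)/32 = 0.0625.
KL = 1.386294 + 0.0625 - 0.5 = 0.9488

0.9488


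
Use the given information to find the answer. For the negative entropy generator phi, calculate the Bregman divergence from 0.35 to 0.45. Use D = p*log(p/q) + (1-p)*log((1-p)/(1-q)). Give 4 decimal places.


Bregman divergence with negative entropy generator:
D = p*log(p/q) + (1-p)*log((1-p)/(1-q)).
p = 0.35, q = 0.45.
p*log(p/q) = 0.35*log(0.35/0.45) = -0.08796.
(1-p)*log((1-p)/(1-q)) = 0.65*log(0.65/0.55) = 0.108585.
D = -0.08796 + 0.108585 = 0.0206

0.0206


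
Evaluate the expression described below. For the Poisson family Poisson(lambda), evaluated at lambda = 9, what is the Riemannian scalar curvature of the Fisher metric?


This family has a single free parameter, so its statistical manifold
is 1-dimensional. The Riemann curvature tensor of any 1-dimensional
Riemannian manifold vanishes identically, so R = 0.

0


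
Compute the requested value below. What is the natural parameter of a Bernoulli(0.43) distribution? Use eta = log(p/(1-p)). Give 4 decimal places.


Natural parameter for Bernoulli: eta = log(p/(1-p)).
p = 0.43, 1-p = 0.57.
p/(1-p) = 0.754386.
eta = log(0.754386) = -0.2819

-0.2819


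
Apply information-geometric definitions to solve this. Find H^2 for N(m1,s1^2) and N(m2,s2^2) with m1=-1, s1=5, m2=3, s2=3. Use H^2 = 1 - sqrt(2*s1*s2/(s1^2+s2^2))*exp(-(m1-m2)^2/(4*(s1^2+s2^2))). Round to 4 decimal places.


Squared Hellinger distance for Gaussians:
H^2 = 1 - sqrt(2*s1*s2/(s1^2+s2^2)) * exp(-(m1-m2)^2/(4*(s1^2+s2^2))).
s1^2 = 25, s2^2 = 9, s1^2+s2^2 = 34.
sqrt(2*5*3/(34)) = 0.939336.
(m1-m2)^2 = (-4)^2 = 16.
exp(-16/(4*34)) = exp(-0.117647) = 0.88901.
H^2 = 1 - 0.939336*0.88901 = 0.1649

0.1649


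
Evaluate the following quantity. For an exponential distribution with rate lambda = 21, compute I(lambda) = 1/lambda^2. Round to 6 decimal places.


Fisher information for exponential: I(lambda) = 1/lambda^2.
lambda = 21, lambda^2 = 441.
I = 1/441 = 0.002268

0.002268


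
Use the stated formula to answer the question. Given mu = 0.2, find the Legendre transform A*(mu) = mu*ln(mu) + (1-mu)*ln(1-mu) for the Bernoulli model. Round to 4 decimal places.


Legendre transform for Bernoulli:
A*(mu) = mu*log(mu) + (1-mu)*log(1-mu).
mu = 0.2, 1-mu = 0.8.
mu*log(mu) = 0.2*log(0.2) = -0.321888.
(1-mu)*log(1-mu) = 0.8*log(0.8) = -0.178515.
A* = -0.321888 + -0.178515 = -0.5004

-0.5004


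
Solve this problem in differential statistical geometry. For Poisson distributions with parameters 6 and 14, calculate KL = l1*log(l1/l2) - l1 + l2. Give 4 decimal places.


KL divergence for Poisson:
KL = l1*log(l1/l2) - l1 + l2.
l1 = 6, l2 = 14.
log(6/14) = -0.847298.
l1*log(l1/l2) = 6 * -0.847298 = -5.083787.
KL = -5.083787 - 6 + 14 = 2.9162

2.9162


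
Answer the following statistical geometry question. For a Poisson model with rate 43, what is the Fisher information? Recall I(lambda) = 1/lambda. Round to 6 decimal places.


Fisher information for Poisson: I(lambda) = 1/lambda.
lambda = 43.
I(lambda) = 1/43 = 0.023256

0.023256


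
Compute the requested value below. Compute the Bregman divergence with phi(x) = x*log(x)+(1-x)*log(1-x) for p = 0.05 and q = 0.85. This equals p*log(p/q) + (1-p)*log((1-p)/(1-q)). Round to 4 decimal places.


Bregman divergence with negative entropy generator:
D = p*log(p/q) + (1-p)*log((1-p)/(1-q)).
p = 0.05, q = 0.85.
p*log(p/q) = 0.05*log(0.05/0.85) = -0.141661.
(1-p)*log((1-p)/(1-q)) = 0.95*log(0.95/0.15) = 1.753535.
D = -0.141661 + 1.753535 = 1.6119

1.6119


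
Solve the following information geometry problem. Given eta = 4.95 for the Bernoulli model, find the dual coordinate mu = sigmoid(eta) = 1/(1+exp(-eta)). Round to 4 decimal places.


Dual coordinate (expectation parameter) for Bernoulli:
mu = 1/(1+exp(-eta)).
eta = 4.95.
exp(-eta) = exp(-4.95) = 0.007083.
mu = 1/(1+0.007083) = 0.9930

0.9930


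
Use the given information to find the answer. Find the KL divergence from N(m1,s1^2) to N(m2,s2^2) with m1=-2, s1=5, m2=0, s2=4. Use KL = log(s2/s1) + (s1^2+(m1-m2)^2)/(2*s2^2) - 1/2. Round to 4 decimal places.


KL divergence between normal distributions:
KL = log(s2/s1) + (s1^2 + (m1-m2)^2)/(2*s2^2) - 1/2.
log(4/5) = -0.223144.
(5^2 + (-2-0)^2)/(2*4^2) = (25 + 4)/32 = 0.90625.
KL = -0.223144 + 0.90625 - 0.5 = 0.1831

0.1831


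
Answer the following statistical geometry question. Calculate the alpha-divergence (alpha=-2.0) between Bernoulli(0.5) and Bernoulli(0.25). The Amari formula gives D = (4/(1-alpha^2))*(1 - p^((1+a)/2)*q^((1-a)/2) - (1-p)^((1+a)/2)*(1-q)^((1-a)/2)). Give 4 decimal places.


Amari alpha-divergence:
D = (4/(1-alpha^2))*(1 - p^((1+a)/2)*q^((1-a)/2) - (1-p)^((1+a)/2)*(1-q)^((1-a)/2)).
alpha = -2.0, p = 0.5, q = 0.25.
e1 = (1+alpha)/2 = -0.5, e2 = (1-alpha)/2 = 1.5.
t1 = p^e1 * q^e2 = 0.5^-0.5 * 0.25^1.5 = 0.176777.
t2 = (1-p)^e1 * (1-q)^e2 = 0.5^-0.5 * 0.75^1.5 = 0.918559.
4/(1-alpha^2) = -1.333333.
D = -1.333333*(1 - 0.176777 - 0.918559) = 0.1271

0.1271


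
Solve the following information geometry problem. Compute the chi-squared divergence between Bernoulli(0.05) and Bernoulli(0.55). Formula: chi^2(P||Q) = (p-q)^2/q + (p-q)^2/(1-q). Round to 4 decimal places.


Chi-squared divergence between Bernoulli distributions:
chi^2 = (p-q)^2/q + (p-q)^2/(1-q).
p = 0.05, q = 0.55, p-q = -0.5.
(p-q)^2 = 0.25.
term1 = 0.25/0.55 = 0.454545.
term2 = 0.25/0.45 = 0.555556.
chi^2 = 0.454545 + 0.555556 = 1.0101

1.0101


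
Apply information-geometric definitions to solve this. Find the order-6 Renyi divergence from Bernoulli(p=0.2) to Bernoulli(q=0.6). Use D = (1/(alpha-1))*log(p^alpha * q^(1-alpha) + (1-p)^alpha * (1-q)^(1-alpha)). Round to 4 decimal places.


Renyi divergence of order alpha between Bernoulli distributions:
D = (1/(alpha-1))*log(p^alpha * q^(1-alpha) + (1-p)^alpha * (1-q)^(1-alpha)).
alpha = 6, p = 0.2, q = 0.6.
p^alpha * q^(1-alpha) = 0.2^6 * 0.6^-5 = 0.000823.
(1-p)^alpha * (1-q)^(1-alpha) = 0.8^6 * 0.4^-5 = 25.6.
sum = 0.000823 + 25.6 = 25.600823.
D = (1/5)*log(25.600823) = 0.6485

0.6485


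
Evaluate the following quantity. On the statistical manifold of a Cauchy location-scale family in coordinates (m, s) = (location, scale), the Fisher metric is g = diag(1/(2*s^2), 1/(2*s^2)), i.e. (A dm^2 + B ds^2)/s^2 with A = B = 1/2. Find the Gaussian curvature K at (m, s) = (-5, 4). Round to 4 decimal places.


The metric has the form g = (A dm^2 + B ds^2)/s^2 with A = 1/2, B = 1/2.
Substitute u = sqrt(A/B)*m: g = B*(du^2 + ds^2)/s^2, i.e. B times the
Poincare upper half-plane metric, which has constant Gaussian curvature -1.
Scaling a 2D metric by a constant c divides the Gaussian curvature by c,
so K = -1/B = -1/(1/2) = -2.0000 everywhere (the point (m, s) = (-5, 4) is irrelevant:
the curvature is constant).
The requested Gaussian curvature is K = -2.0000.

-2.0000


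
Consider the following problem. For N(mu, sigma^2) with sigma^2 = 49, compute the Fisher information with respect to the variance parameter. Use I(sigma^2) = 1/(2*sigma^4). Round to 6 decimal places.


Fisher information for variance: I(sigma^2) = 1/(2*sigma^4).
sigma^2 = 49, so sigma^4 = 2401.
I = 1/(2*2401) = 1/4802 = 0.000208

0.000208


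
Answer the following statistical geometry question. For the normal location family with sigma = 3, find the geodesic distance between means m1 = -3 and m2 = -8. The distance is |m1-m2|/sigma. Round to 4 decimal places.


On the fixed-variance normal subfamily, geodesic distance = |m1-m2|/sigma.
|-3 - -8| = 5.
sigma = 3.
d = 5/3 = 1.6667

1.6667


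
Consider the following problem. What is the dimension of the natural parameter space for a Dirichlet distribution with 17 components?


Exponential family dimension calculation:
Dirichlet with 17 components has 17 natural parameters.

17


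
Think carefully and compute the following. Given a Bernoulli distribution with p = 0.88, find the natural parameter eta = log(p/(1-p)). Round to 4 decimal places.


Natural parameter for Bernoulli: eta = log(p/(1-p)).
p = 0.88, 1-p = 0.12.
p/(1-p) = 7.333333.
eta = log(7.333333) = 1.9924

1.9924


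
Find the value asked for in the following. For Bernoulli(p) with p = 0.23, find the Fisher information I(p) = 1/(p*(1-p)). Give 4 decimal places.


For Bernoulli(p), Fisher information is I(p) = 1/(p*(1-p)).
p = 0.23, 1-p = 0.77.
p*(1-p) = 0.1771.
I(p) = 1/0.1771 = 5.6465

5.6465


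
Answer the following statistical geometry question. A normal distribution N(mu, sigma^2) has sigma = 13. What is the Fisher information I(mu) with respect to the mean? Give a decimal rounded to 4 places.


The Fisher information for the mean of a normal distribution is I(mu) = 1/sigma^2.
sigma = 13, so sigma^2 = 169.
I(mu) = 1/169 = 0.0059

0.0059


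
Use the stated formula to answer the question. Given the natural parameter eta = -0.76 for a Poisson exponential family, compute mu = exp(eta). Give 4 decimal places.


Expectation parameter for Poisson exponential family:
mu = exp(eta).
eta = -0.76.
mu = exp(-0.76) = 0.4677

0.4677


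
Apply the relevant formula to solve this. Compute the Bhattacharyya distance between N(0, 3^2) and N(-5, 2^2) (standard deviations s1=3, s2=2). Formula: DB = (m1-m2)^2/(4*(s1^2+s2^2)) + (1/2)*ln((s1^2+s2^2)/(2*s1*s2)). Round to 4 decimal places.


Bhattacharyya distance between two Gaussians:
DB = (m1-m2)^2/(4*(s1^2+s2^2)) + (1/2)*ln((s1^2+s2^2)/(2*s1*s2)).
(m1-m2)^2 = (5)^2 = 25.
s1^2+s2^2 = 9 + 4 = 13.
term1 = 25/52 = 0.480769.
term2 = 0.5*ln(13/12.0) = 0.040021.
DB = 0.480769 + 0.040021 = 0.5208

0.5208


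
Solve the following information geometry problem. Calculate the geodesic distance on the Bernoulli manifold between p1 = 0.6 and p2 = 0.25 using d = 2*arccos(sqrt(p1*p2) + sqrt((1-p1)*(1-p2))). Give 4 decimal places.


Geodesic distance on Bernoulli manifold:
d(p1,p2) = 2*arccos(sqrt(p1*p2) + sqrt((1-p1)*(1-p2))).
sqrt(p1*p2) = sqrt(0.6*0.25) = 0.387298.
sqrt((1-p1)*(1-p2)) = sqrt(0.4*0.75) = 0.547723.
arg = 0.387298 + 0.547723 = 0.935021.
d = 2*arccos(0.935021) = 0.7250

0.7250


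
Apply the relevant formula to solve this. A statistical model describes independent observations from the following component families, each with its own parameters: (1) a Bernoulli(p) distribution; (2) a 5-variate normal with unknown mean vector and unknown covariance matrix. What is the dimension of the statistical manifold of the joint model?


The dimension of a statistical manifold equals the number of free
(independent) real parameters of the model. For a product of independent
blocks the parameter counts add.
- Bernoulli (p): 1.
- 5-variate normal: 5 (mean) + 5*6/2 = 15 (symmetric covariance) = 20.
Total = 1 + 20 = 21.
Dimension = 21

21


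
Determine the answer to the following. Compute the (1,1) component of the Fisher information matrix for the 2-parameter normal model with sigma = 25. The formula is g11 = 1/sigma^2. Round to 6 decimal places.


For the 2-parameter normal family, the Fisher metric has:
  g11 = 1/sigma^2, g22 = 2/sigma^2.
sigma = 25, sigma^2 = 625.
g11 = 0.001600

0.001600


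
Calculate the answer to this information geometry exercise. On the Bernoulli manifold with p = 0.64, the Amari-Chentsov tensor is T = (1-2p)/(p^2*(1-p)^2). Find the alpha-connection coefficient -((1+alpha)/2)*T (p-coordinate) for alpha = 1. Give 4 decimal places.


Skewness (Amari-Chentsov) tensor: T = (1-2p)/(p^2*(1-p)^2).
p = 0.64, 1-2p = -0.28, p^2 = 0.4096, (1-p)^2 = 0.1296.
T = -0.28/(0.4096 * 0.1296) = -5.274643.
In the p-coordinate, Gamma^(alpha) = Gamma^(0) - (alpha/2)*T with Gamma^(0) = (1/2)*g'(p) = -T/2,
so Gamma^(alpha) = -((1+alpha)/2)*T.
alpha = 1, -(1+alpha)/2 = -1.0.
Gamma = -1.0 * -5.274643 = 5.2746

5.2746


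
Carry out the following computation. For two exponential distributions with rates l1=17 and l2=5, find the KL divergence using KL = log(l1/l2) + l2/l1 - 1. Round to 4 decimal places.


KL divergence for exponential family:
KL = log(l1/l2) + l2/l1 - 1.
log(17/5) = 1.223775.
5/17 = 0.294118.
KL = 1.223775 + 0.294118 - 1 = 0.5179

0.5179


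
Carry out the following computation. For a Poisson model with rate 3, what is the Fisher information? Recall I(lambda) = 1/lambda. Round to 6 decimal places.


Fisher information for Poisson: I(lambda) = 1/lambda.
lambda = 3.
I(lambda) = 1/3 = 0.333333

0.333333


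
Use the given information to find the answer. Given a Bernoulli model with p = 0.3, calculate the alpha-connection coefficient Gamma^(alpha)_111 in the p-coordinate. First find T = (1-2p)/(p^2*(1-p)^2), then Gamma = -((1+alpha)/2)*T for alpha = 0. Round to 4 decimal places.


Skewness (Amari-Chentsov) tensor: T = (1-2p)/(p^2*(1-p)^2).
p = 0.3, 1-2p = 0.4, p^2 = 0.09, (1-p)^2 = 0.49.
T = 0.4/(0.09 * 0.49) = 9.070295.
In the p-coordinate, Gamma^(alpha) = Gamma^(0) - (alpha/2)*T with Gamma^(0) = (1/2)*g'(p) = -T/2,
so Gamma^(alpha) = -((1+alpha)/2)*T.
alpha = 0, -(1+alpha)/2 = -0.5.
Gamma = -0.5 * 9.070295 = -4.5351

-4.5351


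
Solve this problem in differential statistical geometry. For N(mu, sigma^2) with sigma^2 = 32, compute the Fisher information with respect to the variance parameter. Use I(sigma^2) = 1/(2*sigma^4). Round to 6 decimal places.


Fisher information for variance: I(sigma^2) = 1/(2*sigma^4).
sigma^2 = 32, so sigma^4 = 1024.
I = 1/(2*1024) = 1/2048 = 0.000488

0.000488


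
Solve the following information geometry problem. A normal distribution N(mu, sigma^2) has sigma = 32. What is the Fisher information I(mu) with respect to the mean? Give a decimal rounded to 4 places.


The Fisher information for the mean of a normal distribution is I(mu) = 1/sigma^2.
sigma = 32, so sigma^2 = 1024.
I(mu) = 1/1024 = 0.0010

0.0010


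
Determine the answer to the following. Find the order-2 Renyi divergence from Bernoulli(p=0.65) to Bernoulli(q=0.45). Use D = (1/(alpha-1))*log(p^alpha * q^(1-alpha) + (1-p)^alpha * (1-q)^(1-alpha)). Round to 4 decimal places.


Renyi divergence of order alpha between Bernoulli distributions:
D = (1/(alpha-1))*log(p^alpha * q^(1-alpha) + (1-p)^alpha * (1-q)^(1-alpha)).
alpha = 2, p = 0.65, q = 0.45.
p^alpha * q^(1-alpha) = 0.65^2 * 0.45^-1 = 0.938889.
(1-p)^alpha * (1-q)^(1-alpha) = 0.35^2 * 0.55^-1 = 0.222727.
sum = 0.938889 + 0.222727 = 1.161616.
D = (1/1)*log(1.161616) = 0.1498

0.1498


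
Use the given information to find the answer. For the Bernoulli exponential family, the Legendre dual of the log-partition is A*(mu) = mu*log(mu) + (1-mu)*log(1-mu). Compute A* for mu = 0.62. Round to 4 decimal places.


Legendre transform for Bernoulli:
A*(mu) = mu*log(mu) + (1-mu)*log(1-mu).
mu = 0.62, 1-mu = 0.38.
mu*log(mu) = 0.62*log(0.62) = -0.296382.
(1-mu)*log(1-mu) = 0.38*log(0.38) = -0.367682.
A* = -0.296382 + -0.367682 = -0.6641

-0.6641


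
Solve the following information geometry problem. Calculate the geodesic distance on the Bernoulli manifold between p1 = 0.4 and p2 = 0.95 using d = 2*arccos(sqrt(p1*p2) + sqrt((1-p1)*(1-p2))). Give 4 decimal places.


Geodesic distance on Bernoulli manifold:
d(p1,p2) = 2*arccos(sqrt(p1*p2) + sqrt((1-p1)*(1-p2))).
sqrt(p1*p2) = sqrt(0.4*0.95) = 0.616441.
sqrt((1-p1)*(1-p2)) = sqrt(0.6*0.05) = 0.173205.
arg = 0.616441 + 0.173205 = 0.789646.
d = 2*arccos(0.789646) = 1.3211

1.3211


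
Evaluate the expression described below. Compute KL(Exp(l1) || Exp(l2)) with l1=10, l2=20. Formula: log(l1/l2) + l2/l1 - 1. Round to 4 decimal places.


KL divergence for exponential family:
KL = log(l1/l2) + l2/l1 - 1.
log(10/20) = -0.693147.
20/10 = 2.0.
KL = -0.693147 + 2.0 - 1 = 0.3069

0.3069


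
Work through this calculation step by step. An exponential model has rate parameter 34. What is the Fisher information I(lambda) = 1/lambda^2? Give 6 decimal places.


Fisher information for exponential: I(lambda) = 1/lambda^2.
lambda = 34, lambda^2 = 1156.
I = 1/1156 = 0.000865

0.000865


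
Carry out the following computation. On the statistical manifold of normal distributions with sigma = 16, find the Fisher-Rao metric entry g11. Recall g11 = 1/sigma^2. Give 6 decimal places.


For the 2-parameter normal family, the Fisher metric has:
  g11 = 1/sigma^2, g22 = 2/sigma^2.
sigma = 16, sigma^2 = 256.
g11 = 0.003906

0.003906


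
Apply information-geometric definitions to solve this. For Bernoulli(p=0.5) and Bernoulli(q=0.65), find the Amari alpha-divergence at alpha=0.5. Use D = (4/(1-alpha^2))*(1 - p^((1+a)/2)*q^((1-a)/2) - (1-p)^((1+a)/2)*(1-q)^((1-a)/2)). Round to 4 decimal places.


Amari alpha-divergence:
D = (4/(1-alpha^2))*(1 - p^((1+a)/2)*q^((1-a)/2) - (1-p)^((1+a)/2)*(1-q)^((1-a)/2)).
alpha = 0.5, p = 0.5, q = 0.65.
e1 = (1+alpha)/2 = 0.75, e2 = (1-alpha)/2 = 0.25.
t1 = p^e1 * q^e2 = 0.5^0.75 * 0.65^0.25 = 0.533895.
t2 = (1-p)^e1 * (1-q)^e2 = 0.5^0.75 * 0.35^0.25 = 0.457346.
4/(1-alpha^2) = 5.333333.
D = 5.333333*(1 - 0.533895 - 0.457346) = 0.0467

0.0467


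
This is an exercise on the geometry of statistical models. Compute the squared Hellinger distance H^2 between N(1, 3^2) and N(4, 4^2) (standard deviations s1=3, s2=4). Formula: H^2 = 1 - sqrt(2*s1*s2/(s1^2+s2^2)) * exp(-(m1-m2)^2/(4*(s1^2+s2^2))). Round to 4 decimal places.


Squared Hellinger distance for Gaussians:
H^2 = 1 - sqrt(2*s1*s2/(s1^2+s2^2)) * exp(-(m1-m2)^2/(4*(s1^2+s2^2))).
s1^2 = 9, s2^2 = 16, s1^2+s2^2 = 25.
sqrt(2*3*4/(25)) = 0.979796.
(m1-m2)^2 = (-3)^2 = 9.
exp(-9/(4*25)) = exp(-0.09) = 0.913931.
H^2 = 1 - 0.979796*0.913931 = 0.1045

0.1045


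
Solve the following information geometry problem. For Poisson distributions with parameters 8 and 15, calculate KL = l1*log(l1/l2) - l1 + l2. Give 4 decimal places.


KL divergence for Poisson:
KL = l1*log(l1/l2) - l1 + l2.
l1 = 8, l2 = 15.
log(8/15) = -0.628609.
l1*log(l1/l2) = 8 * -0.628609 = -5.028869.
KL = -5.028869 - 8 + 15 = 1.9711

1.9711


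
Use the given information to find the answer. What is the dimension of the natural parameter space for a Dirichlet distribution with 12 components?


Exponential family dimension calculation:
Dirichlet with 12 components has 12 natural parameters.

12


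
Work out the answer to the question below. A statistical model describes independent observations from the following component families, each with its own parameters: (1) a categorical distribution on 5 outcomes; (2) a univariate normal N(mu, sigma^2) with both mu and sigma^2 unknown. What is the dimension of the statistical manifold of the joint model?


The dimension of a statistical manifold equals the number of free
(independent) real parameters of the model. For a product of independent
blocks the parameter counts add.
- categorical on 5 outcomes (probabilities sum to 1): 5-1 = 4.
- normal (mu, sigma^2): 2.
Total = 4 + 2 = 6.
Dimension = 6

6


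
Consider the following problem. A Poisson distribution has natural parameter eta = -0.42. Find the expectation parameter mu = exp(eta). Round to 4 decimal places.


Expectation parameter for Poisson exponential family:
mu = exp(eta).
eta = -0.42.
mu = exp(-0.42) = 0.6570

0.6570


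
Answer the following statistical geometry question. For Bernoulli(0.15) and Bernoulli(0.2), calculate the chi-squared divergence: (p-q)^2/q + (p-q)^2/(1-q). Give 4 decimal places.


Chi-squared divergence between Bernoulli distributions:
chi^2 = (p-q)^2/q + (p-q)^2/(1-q).
p = 0.15, q = 0.2, p-q = -0.05.
(p-q)^2 = 0.0025.
term1 = 0.0025/0.2 = 0.0125.
term2 = 0.0025/0.8 = 0.003125.
chi^2 = 0.0125 + 0.003125 = 0.0156

0.0156


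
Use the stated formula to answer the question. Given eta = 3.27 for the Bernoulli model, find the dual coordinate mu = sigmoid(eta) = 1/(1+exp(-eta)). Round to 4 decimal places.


Dual coordinate (expectation parameter) for Bernoulli:
mu = 1/(1+exp(-eta)).
eta = 3.27.
exp(-eta) = exp(-3.27) = 0.038006.
mu = 1/(1+0.038006) = 0.9634

0.9634


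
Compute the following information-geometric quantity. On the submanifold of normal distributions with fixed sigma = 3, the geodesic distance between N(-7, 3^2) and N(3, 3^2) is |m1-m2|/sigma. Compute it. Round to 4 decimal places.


On the fixed-variance normal subfamily, geodesic distance = |m1-m2|/sigma.
|-7 - 3| = 10.
sigma = 3.
d = 10/3 = 3.3333

3.3333


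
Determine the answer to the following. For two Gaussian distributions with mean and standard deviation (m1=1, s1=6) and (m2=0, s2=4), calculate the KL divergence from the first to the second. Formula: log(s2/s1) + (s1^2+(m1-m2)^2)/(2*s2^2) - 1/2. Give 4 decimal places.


KL divergence between normal distributions:
KL = log(s2/s1) + (s1^2 + (m1-m2)^2)/(2*s2^2) - 1/2.
log(4/6) = -0.405465.
(6^2 + (1-0)^2)/(2*4^2) = (36 + 1)/32 = 1.15625.
KL = -0.405465 + 1.15625 - 0.5 = 0.2508

0.2508


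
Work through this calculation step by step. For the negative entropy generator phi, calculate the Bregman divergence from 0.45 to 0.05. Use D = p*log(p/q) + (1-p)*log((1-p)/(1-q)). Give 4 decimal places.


Bregman divergence with negative entropy generator:
D = p*log(p/q) + (1-p)*log((1-p)/(1-q)).
p = 0.45, q = 0.05.
p*log(p/q) = 0.45*log(0.45/0.05) = 0.988751.
(1-p)*log((1-p)/(1-q)) = 0.55*log(0.55/0.95) = -0.300599.
D = 0.988751 + -0.300599 = 0.6882

0.6882


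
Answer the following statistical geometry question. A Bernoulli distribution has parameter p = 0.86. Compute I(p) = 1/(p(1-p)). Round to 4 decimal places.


For Bernoulli(p), Fisher information is I(p) = 1/(p*(1-p)).
p = 0.86, 1-p = 0.14.
p*(1-p) = 0.1204.
I(p) = 1/0.1204 = 8.3056

8.3056


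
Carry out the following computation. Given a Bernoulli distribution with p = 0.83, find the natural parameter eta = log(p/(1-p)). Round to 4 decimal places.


Natural parameter for Bernoulli: eta = log(p/(1-p)).
p = 0.83, 1-p = 0.17.
p/(1-p) = 4.882353.
eta = log(4.882353) = 1.5856

1.5856


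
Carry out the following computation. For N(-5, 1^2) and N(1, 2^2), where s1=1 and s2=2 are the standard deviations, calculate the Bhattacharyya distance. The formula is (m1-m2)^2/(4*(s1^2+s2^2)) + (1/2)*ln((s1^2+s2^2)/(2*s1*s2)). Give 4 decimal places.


Bhattacharyya distance between two Gaussians:
DB = (m1-m2)^2/(4*(s1^2+s2^2)) + (1/2)*ln((s1^2+s2^2)/(2*s1*s2)).
(m1-m2)^2 = (-6)^2 = 36.
s1^2+s2^2 = 1 + 4 = 5.
term1 = 36/20 = 1.8.
term2 = 0.5*ln(5/4.0) = 0.111572.
DB = 1.8 + 0.111572 = 1.9116

1.9116


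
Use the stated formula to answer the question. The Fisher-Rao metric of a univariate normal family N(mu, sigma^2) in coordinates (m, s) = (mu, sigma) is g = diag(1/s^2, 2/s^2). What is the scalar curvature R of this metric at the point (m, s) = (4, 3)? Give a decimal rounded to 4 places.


The metric has the form g = (A dm^2 + B ds^2)/s^2 with A = 1, B = 2.
Substitute u = sqrt(A/B)*m: g = B*(du^2 + ds^2)/s^2, i.e. B times the
Poincare upper half-plane metric, which has constant Gaussian curvature -1.
Scaling a 2D metric by a constant c divides the Gaussian curvature by c,
so K = -1/B = -1/(2) = -0.5000 everywhere (the point (m, s) = (4, 3) is irrelevant:
the curvature is constant).
Scalar curvature in dimension 2: R = 2K = -2/(2) = -1.0000.

-1.0000


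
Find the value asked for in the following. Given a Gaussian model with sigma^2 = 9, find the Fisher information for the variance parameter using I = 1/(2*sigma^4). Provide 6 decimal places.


Fisher information for variance: I(sigma^2) = 1/(2*sigma^4).
sigma^2 = 9, so sigma^4 = 81.
I = 1/(2*81) = 1/162 = 0.006173

0.006173


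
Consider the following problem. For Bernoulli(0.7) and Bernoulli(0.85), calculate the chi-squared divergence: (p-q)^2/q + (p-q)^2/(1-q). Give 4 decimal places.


Chi-squared divergence between Bernoulli distributions:
chi^2 = (p-q)^2/q + (p-q)^2/(1-q).
p = 0.7, q = 0.85, p-q = -0.15.
(p-q)^2 = 0.0225.
term1 = 0.0225/0.85 = 0.026471.
term2 = 0.0225/0.15 = 0.15.
chi^2 = 0.026471 + 0.15 = 0.1765

0.1765


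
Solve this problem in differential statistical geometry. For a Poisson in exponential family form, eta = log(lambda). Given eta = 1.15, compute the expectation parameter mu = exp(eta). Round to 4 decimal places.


Expectation parameter for Poisson exponential family:
mu = exp(eta).
eta = 1.15.
mu = exp(1.15) = 3.1582

3.1582


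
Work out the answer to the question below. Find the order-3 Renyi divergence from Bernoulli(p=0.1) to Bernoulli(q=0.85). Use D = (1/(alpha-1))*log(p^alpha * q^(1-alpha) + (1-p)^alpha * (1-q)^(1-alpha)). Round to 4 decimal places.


Renyi divergence of order alpha between Bernoulli distributions:
D = (1/(alpha-1))*log(p^alpha * q^(1-alpha) + (1-p)^alpha * (1-q)^(1-alpha)).
alpha = 3, p = 0.1, q = 0.85.
p^alpha * q^(1-alpha) = 0.1^3 * 0.85^-2 = 0.001384.
(1-p)^alpha * (1-q)^(1-alpha) = 0.9^3 * 0.15^-2 = 32.4.
sum = 0.001384 + 32.4 = 32.401384.
D = (1/2)*log(32.401384) = 1.7391

1.7391


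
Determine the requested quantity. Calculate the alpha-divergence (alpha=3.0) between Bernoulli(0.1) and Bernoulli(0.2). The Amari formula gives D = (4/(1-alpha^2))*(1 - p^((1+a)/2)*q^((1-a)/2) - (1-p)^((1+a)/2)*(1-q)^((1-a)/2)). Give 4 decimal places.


Amari alpha-divergence:
D = (4/(1-alpha^2))*(1 - p^((1+a)/2)*q^((1-a)/2) - (1-p)^((1+a)/2)*(1-q)^((1-a)/2)).
alpha = 3.0, p = 0.1, q = 0.2.
e1 = (1+alpha)/2 = 2.0, e2 = (1-alpha)/2 = -1.0.
t1 = p^e1 * q^e2 = 0.1^2.0 * 0.2^-1.0 = 0.05.
t2 = (1-p)^e1 * (1-q)^e2 = 0.9^2.0 * 0.8^-1.0 = 1.0125.
4/(1-alpha^2) = -0.5.
D = -0.5*(1 - 0.05 - 1.0125) = 0.0313

0.0313


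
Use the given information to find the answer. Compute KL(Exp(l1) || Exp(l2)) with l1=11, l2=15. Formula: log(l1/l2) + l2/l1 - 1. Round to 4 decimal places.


KL divergence for exponential family:
KL = log(l1/l2) + l2/l1 - 1.
log(11/15) = -0.310155.
15/11 = 1.363636.
KL = -0.310155 + 1.363636 - 1 = 0.0535

0.0535


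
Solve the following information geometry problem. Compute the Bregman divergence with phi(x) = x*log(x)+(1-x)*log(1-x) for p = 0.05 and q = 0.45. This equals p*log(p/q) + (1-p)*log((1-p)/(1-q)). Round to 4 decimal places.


Bregman divergence with negative entropy generator:
D = p*log(p/q) + (1-p)*log((1-p)/(1-q)).
p = 0.05, q = 0.45.
p*log(p/q) = 0.05*log(0.05/0.45) = -0.109861.
(1-p)*log((1-p)/(1-q)) = 0.95*log(0.95/0.55) = 0.519217.
D = -0.109861 + 0.519217 = 0.4094

0.4094


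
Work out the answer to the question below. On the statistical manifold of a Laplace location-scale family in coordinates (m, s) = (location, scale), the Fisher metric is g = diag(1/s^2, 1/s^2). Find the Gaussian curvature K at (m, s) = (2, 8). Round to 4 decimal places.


The metric has the form g = (A dm^2 + B ds^2)/s^2 with A = 1, B = 1.
Substitute u = sqrt(A/B)*m: g = B*(du^2 + ds^2)/s^2, i.e. B times the
Poincare upper half-plane metric, which has constant Gaussian curvature -1.
Scaling a 2D metric by a constant c divides the Gaussian curvature by c,
so K = -1/B = -1/(1) = -1.0000 everywhere (the point (m, s) = (2, 8) is irrelevant:
the curvature is constant).
The requested Gaussian curvature is K = -1.0000.

-1.0000


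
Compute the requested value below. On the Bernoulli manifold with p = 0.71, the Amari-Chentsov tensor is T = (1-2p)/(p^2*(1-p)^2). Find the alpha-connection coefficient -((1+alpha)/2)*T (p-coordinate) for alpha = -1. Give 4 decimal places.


Skewness (Amari-Chentsov) tensor: T = (1-2p)/(p^2*(1-p)^2).
p = 0.71, 1-2p = -0.42, p^2 = 0.5041, (1-p)^2 = 0.0841.
T = -0.42/(0.5041 * 0.0841) = -9.906873.
In the p-coordinate, Gamma^(alpha) = Gamma^(0) - (alpha/2)*T with Gamma^(0) = (1/2)*g'(p) = -T/2,
so Gamma^(alpha) = -((1+alpha)/2)*T.
alpha = -1, -(1+alpha)/2 = 0.0.
Gamma = 0.0 * -9.906873 = 0.0000

0.0000


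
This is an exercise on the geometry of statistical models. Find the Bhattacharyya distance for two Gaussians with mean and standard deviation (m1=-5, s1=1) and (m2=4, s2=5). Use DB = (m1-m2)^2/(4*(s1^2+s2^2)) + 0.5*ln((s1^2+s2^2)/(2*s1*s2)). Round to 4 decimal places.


Bhattacharyya distance between two Gaussians:
DB = (m1-m2)^2/(4*(s1^2+s2^2)) + (1/2)*ln((s1^2+s2^2)/(2*s1*s2)).
(m1-m2)^2 = (-9)^2 = 81.
s1^2+s2^2 = 1 + 25 = 26.
term1 = 81/104 = 0.778846.
term2 = 0.5*ln(26/10.0) = 0.477756.
DB = 0.778846 + 0.477756 = 1.2566

1.2566


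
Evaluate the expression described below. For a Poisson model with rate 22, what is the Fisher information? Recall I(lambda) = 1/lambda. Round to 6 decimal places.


Fisher information for Poisson: I(lambda) = 1/lambda.
lambda = 22.
I(lambda) = 1/22 = 0.045455

0.045455


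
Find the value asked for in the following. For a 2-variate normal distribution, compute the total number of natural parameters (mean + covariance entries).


Exponential family dimension calculation:
For 2-dim MVN: mean has 2 params, covariance has 2*3/2 = 3 unique entries.
Total dim = 2 + 3 = 5.

5


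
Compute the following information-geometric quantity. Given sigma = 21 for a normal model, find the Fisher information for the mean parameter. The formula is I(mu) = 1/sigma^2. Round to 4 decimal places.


The Fisher information for the mean of a normal distribution is I(mu) = 1/sigma^2.
sigma = 21, so sigma^2 = 441.
I(mu) = 1/441 = 0.0023

0.0023


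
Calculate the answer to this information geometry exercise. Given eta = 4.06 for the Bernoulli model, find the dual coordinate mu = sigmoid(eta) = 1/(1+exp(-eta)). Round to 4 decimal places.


Dual coordinate (expectation parameter) for Bernoulli:
mu = 1/(1+exp(-eta)).
eta = 4.06.
exp(-eta) = exp(-4.06) = 0.017249.
mu = 1/(1+0.017249) = 0.9830

0.9830


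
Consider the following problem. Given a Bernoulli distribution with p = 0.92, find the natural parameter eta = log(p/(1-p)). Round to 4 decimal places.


Natural parameter for Bernoulli: eta = log(p/(1-p)).
p = 0.92, 1-p = 0.08.
p/(1-p) = 11.5.
eta = log(11.5) = 2.4423

2.4423
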